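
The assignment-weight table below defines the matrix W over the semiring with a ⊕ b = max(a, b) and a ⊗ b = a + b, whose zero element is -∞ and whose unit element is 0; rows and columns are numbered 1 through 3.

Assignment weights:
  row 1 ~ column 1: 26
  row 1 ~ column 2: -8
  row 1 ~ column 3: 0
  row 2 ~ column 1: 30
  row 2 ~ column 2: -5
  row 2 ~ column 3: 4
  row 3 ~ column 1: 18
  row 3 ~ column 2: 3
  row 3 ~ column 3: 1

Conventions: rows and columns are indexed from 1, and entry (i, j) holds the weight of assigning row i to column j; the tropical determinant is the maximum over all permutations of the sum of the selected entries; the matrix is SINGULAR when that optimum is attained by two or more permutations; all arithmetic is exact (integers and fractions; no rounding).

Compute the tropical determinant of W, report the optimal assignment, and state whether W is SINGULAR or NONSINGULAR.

σ = (1, 2, 3): 26 + (-5) + 1 = 22
σ = (1, 3, 2): 26 + 4 + 3 = 33
σ = (2, 1, 3): (-8) + 30 + 1 = 23
σ = (2, 3, 1): (-8) + 4 + 18 = 14
σ = (3, 1, 2): 0 + 30 + 3 = 33
σ = (3, 2, 1): 0 + (-5) + 18 = 13
Optimal value attained by: σ = (1, 3, 2).
Answer: det⊕(W) = 33; verdict: SINGULAR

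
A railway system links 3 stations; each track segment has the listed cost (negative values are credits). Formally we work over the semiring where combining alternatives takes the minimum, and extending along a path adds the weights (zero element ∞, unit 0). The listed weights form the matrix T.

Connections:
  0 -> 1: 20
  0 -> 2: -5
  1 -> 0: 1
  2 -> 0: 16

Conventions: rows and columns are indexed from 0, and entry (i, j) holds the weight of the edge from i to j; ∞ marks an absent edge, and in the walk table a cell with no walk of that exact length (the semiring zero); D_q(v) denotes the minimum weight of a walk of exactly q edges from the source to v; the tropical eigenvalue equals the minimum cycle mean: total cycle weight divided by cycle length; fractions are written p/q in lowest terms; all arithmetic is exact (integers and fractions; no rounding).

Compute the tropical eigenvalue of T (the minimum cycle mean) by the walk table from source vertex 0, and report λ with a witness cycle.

q=0: [0, ∞, ∞]
q=1: [∞, 20, -5]
q=2: [11, ∞, ∞]
q=3: [∞, 31, 6]
Optimal cycle mean attained by: cycle 0->2->0, total (-5) + 16, length 2.
Answer: λ = 11/2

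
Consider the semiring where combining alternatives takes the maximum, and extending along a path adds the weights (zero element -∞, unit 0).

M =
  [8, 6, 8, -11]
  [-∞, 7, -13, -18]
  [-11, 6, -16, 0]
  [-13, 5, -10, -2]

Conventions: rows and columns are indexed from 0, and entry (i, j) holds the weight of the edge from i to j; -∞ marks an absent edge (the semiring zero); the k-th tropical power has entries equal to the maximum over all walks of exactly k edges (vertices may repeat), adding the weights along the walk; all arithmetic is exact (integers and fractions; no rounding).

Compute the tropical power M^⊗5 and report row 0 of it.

M^⊗2:
  [16, 14, 16, 8]
  [-24, 14, -6, -11]
  [-3, 13, -3, -2]
  [-5, 12, -5, -4]
M^⊗3:
  [24, 22, 24, 16]
  [-16, 21, 1, -4]
  [5, 20, 5, -3]
  [3, 19, 3, -5]
M^⊗4:
  [32, 30, 32, 24]
  [-8, 28, 8, 3]
  [13, 27, 13, 5]
  [11, 26, 11, 3]
M^⊗5:
  [40, 38, 40, 32]
  [0, 35, 15, 10]
  [21, 34, 21, 13]
  [19, 33, 19, 11]
Answer: row 0 of M^⊗5 = [40, 38, 40, 32]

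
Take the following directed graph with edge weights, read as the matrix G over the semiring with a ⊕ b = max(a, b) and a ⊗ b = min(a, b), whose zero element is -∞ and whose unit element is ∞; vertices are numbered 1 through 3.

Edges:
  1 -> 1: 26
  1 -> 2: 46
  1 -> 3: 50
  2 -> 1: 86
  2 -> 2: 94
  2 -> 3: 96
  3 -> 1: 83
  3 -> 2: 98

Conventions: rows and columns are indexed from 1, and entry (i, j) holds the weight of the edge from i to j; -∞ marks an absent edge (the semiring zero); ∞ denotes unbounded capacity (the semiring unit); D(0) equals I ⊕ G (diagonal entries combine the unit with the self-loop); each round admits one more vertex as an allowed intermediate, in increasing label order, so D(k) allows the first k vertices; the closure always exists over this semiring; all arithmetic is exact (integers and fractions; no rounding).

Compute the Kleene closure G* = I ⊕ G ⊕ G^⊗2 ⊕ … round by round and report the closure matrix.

D(0):
  [∞, 46, 50]
  [86, ∞, 96]
  [83, 98, ∞]
D(1):
  [∞, 46, 50]
  [86, ∞, 96]
  [83, 98, ∞]
D(2):
  [∞, 46, 50]
  [86, ∞, 96]
  [86, 98, ∞]
D(3):
  [∞, 50, 50]
  [86, ∞, 96]
  [86, 98, ∞]
Answer: G* = [[∞, 50, 50], [86, ∞, 96], [86, 98, ∞]]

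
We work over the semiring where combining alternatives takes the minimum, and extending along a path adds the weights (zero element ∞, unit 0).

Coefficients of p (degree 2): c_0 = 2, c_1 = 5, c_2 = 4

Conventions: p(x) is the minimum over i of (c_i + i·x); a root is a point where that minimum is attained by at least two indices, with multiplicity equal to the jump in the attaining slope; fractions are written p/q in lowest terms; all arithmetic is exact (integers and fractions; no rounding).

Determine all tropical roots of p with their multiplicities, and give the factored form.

hull edge (i=0, c=2) to (i=2, c=4): slope 1, span 2
Factored form: p(x) = 4 ⊗ (x ⊕ (-1)) ⊗ (x ⊕ (-1))
Answer: roots = -1 (mult 2)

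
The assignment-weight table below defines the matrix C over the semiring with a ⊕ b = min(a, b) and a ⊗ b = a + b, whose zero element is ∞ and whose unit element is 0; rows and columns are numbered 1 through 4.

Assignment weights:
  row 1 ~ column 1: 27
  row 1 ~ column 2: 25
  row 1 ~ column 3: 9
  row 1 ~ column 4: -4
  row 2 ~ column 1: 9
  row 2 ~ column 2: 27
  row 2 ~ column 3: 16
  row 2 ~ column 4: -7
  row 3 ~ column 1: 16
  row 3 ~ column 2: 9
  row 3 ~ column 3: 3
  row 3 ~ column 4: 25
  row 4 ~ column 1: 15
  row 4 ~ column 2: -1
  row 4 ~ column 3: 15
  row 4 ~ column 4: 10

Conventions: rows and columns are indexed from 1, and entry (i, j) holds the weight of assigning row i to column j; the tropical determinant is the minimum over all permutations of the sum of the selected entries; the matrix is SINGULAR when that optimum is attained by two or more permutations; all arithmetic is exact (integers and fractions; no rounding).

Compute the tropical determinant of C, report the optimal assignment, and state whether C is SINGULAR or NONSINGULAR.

σ = (1, 2, 3, 4): 27 + 27 + 3 + 10 = 67
σ = (1, 2, 4, 3): 27 + 27 + 25 + 15 = 94
σ = (1, 3, 2, 4): 27 + 16 + 9 + 10 = 62
σ = (1, 3, 4, 2): 27 + 16 + 25 + (-1) = 67
σ = (1, 4, 2, 3): 27 + (-7) + 9 + 15 = 44
σ = (1, 4, 3, 2): 27 + (-7) + 3 + (-1) = 22
σ = (2, 1, 3, 4): 25 + 9 + 3 + 10 = 47
σ = (2, 1, 4, 3): 25 + 9 + 25 + 15 = 74
σ = (2, 3, 1, 4): 25 + 16 + 16 + 10 = 67
σ = (2, 3, 4, 1): 25 + 16 + 25 + 15 = 81
σ = (2, 4, 1, 3): 25 + (-7) + 16 + 15 = 49
σ = (2, 4, 3, 1): 25 + (-7) + 3 + 15 = 36
σ = (3, 1, 2, 4): 9 + 9 + 9 + 10 = 37
σ = (3, 1, 4, 2): 9 + 9 + 25 + (-1) = 42
σ = (3, 2, 1, 4): 9 + 27 + 16 + 10 = 62
σ = (3, 2, 4, 1): 9 + 27 + 25 + 15 = 76
σ = (3, 4, 1, 2): 9 + (-7) + 16 + (-1) = 17
σ = (3, 4, 2, 1): 9 + (-7) + 9 + 15 = 26
σ = (4, 1, 2, 3): (-4) + 9 + 9 + 15 = 29
σ = (4, 1, 3, 2): (-4) + 9 + 3 + (-1) = 7
σ = (4, 2, 1, 3): (-4) + 27 + 16 + 15 = 54
σ = (4, 2, 3, 1): (-4) + 27 + 3 + 15 = 41
σ = (4, 3, 1, 2): (-4) + 16 + 16 + (-1) = 27
σ = (4, 3, 2, 1): (-4) + 16 + 9 + 15 = 36
Optimal value attained by: σ = (4, 1, 3, 2).
Answer: det⊕(C) = 7; verdict: NONSINGULAR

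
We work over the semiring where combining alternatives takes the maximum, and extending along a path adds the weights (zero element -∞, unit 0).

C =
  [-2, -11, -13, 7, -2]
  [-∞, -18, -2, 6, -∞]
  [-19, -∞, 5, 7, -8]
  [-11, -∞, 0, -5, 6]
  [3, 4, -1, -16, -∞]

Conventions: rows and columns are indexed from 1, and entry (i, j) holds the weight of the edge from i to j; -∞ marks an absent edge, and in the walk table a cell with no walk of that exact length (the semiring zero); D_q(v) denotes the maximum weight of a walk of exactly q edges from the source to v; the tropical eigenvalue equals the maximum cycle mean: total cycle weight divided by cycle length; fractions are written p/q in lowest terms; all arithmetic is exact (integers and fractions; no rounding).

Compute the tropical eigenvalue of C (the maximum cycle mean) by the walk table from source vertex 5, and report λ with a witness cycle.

q=0: [-∞, -∞, -∞, -∞, 0]
q=1: [3, 4, -1, -16, -∞]
q=2: [1, -8, 4, 10, 1]
q=3: [4, 5, 10, 11, 16]
q=4: [19, 20, 15, 17, 17]
q=5: [20, 21, 20, 26, 23]
Optimal cycle mean attained by: cycle 1->4->5->1, total 7 + 6 + 3, length 3.
Answer: λ = 16/3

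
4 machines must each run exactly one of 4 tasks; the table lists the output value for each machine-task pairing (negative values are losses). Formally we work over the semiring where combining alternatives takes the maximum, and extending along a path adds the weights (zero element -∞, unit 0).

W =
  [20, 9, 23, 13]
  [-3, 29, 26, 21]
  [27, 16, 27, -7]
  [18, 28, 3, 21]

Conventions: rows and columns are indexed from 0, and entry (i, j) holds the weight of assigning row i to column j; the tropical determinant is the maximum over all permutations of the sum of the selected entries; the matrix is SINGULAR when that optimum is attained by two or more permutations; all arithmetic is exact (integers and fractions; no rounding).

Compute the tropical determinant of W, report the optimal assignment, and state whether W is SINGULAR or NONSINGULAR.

σ = (0, 1, 2, 3): 20 + 29 + 27 + 21 = 97
σ = (0, 1, 3, 2): 20 + 29 + (-7) + 3 = 45
σ = (0, 2, 1, 3): 20 + 26 + 16 + 21 = 83
σ = (0, 2, 3, 1): 20 + 26 + (-7) + 28 = 67
σ = (0, 3, 1, 2): 20 + 21 + 16 + 3 = 60
σ = (0, 3, 2, 1): 20 + 21 + 27 + 28 = 96
σ = (1, 0, 2, 3): 9 + (-3) + 27 + 21 = 54
σ = (1, 0, 3, 2): 9 + (-3) + (-7) + 3 = 2
σ = (1, 2, 0, 3): 9 + 26 + 27 + 21 = 83
σ = (1, 2, 3, 0): 9 + 26 + (-7) + 18 = 46
σ = (1, 3, 0, 2): 9 + 21 + 27 + 3 = 60
σ = (1, 3, 2, 0): 9 + 21 + 27 + 18 = 75
σ = (2, 0, 1, 3): 23 + (-3) + 16 + 21 = 57
σ = (2, 0, 3, 1): 23 + (-3) + (-7) + 28 = 41
σ = (2, 1, 0, 3): 23 + 29 + 27 + 21 = 100
σ = (2, 1, 3, 0): 23 + 29 + (-7) + 18 = 63
σ = (2, 3, 0, 1): 23 + 21 + 27 + 28 = 99
σ = (2, 3, 1, 0): 23 + 21 + 16 + 18 = 78
σ = (3, 0, 1, 2): 13 + (-3) + 16 + 3 = 29
σ = (3, 0, 2, 1): 13 + (-3) + 27 + 28 = 65
σ = (3, 1, 0, 2): 13 + 29 + 27 + 3 = 72
σ = (3, 1, 2, 0): 13 + 29 + 27 + 18 = 87
σ = (3, 2, 0, 1): 13 + 26 + 27 + 28 = 94
σ = (3, 2, 1, 0): 13 + 26 + 16 + 18 = 73
Optimal value attained by: σ = (2, 1, 0, 3).
Answer: det⊕(W) = 100; verdict: NONSINGULAR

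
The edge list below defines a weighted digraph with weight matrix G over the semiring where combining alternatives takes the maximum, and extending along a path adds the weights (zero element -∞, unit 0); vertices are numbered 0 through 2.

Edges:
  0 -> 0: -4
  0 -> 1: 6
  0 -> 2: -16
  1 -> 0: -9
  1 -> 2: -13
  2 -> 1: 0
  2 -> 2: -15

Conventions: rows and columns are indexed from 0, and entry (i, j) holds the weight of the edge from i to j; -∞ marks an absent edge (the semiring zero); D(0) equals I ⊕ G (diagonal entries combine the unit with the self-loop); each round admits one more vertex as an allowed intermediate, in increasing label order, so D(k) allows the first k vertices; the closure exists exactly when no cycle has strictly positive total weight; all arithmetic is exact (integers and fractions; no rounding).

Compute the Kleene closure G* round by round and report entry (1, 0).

D(0):
  [0, 6, -16]
  [-9, 0, -13]
  [-∞, 0, 0]
D(1):
  [0, 6, -16]
  [-9, 0, -13]
  [-∞, 0, 0]
D(2):
  [0, 6, -7]
  [-9, 0, -13]
  [-9, 0, 0]
D(3):
  [0, 6, -7]
  [-9, 0, -13]
  [-9, 0, 0]
Answer: G*[1][0] = -9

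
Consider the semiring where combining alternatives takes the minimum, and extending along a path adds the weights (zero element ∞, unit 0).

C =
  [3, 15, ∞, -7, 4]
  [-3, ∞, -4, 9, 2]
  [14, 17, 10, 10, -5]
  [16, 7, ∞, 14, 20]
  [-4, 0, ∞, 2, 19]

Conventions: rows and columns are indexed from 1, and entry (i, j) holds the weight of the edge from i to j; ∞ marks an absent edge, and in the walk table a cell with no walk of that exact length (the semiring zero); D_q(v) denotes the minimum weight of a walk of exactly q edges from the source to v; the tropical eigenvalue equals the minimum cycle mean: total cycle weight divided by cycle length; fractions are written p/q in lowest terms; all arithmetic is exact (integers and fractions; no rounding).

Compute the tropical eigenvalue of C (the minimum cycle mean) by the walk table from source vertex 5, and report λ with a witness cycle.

q=0: [∞, ∞, ∞, ∞, 0]
q=1: [-4, 0, ∞, 2, 19]
q=2: [-3, 9, -4, -11, 0]
q=3: [-4, -4, 5, -10, -9]
q=4: [-13, -9, -8, -11, -2]
q=5: [-12, -4, -13, -20, -13]
Optimal cycle mean attained by: cycle 2->3->5->2, total (-4) + (-5) + 0, length 3.
Answer: λ = -3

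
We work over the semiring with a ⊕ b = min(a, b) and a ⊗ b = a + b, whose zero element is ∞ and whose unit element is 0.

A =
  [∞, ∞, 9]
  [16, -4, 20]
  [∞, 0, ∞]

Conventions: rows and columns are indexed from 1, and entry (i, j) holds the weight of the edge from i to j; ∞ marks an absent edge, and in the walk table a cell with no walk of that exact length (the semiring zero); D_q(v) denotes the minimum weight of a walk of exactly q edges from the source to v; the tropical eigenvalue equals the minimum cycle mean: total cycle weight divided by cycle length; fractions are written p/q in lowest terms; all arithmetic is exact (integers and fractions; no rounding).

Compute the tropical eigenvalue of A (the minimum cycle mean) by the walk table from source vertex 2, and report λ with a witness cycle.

q=0: [∞, 0, ∞]
q=1: [16, -4, 20]
q=2: [12, -8, 16]
q=3: [8, -12, 12]
Optimal cycle mean attained by: cycle 2->2, total (-4), length 1.
Answer: λ = -4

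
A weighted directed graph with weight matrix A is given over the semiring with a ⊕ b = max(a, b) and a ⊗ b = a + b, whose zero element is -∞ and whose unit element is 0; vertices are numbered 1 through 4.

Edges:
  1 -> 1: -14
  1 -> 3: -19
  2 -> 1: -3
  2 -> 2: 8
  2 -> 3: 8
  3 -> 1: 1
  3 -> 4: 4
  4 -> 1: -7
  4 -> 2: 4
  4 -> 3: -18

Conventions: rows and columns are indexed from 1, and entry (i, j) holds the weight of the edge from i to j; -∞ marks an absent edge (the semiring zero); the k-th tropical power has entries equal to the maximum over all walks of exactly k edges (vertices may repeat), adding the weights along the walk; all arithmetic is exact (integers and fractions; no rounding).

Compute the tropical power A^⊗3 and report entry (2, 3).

A^⊗2:
  [-18, -∞, -33, -15]
  [9, 16, 16, 12]
  [-3, 8, -14, -∞]
  [1, 12, 12, -14]
A^⊗3:
  [-22, -11, -33, -29]
  [17, 24, 24, 20]
  [5, 16, 16, -10]
  [13, 20, 20, 16]
Key observation: the optimum is the walk 2->2->2->3, with weight 8 + 8 + 8 = 24.
Optimal value attained by: walk 2->2->2->3.
Answer: (A^⊗3)[2][3] = 24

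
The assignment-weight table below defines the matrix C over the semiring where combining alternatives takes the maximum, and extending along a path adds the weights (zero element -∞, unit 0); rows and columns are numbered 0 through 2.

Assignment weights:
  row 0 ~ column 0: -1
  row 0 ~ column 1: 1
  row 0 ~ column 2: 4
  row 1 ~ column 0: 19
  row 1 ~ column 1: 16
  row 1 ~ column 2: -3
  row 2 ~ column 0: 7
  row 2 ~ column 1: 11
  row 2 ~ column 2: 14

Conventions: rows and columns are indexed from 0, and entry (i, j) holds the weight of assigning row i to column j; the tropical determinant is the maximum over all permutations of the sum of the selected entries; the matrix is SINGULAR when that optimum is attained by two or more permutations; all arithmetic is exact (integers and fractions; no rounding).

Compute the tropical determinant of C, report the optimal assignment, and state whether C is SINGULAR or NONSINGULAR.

σ = (0, 1, 2): (-1) + 16 + 14 = 29
σ = (0, 2, 1): (-1) + (-3) + 11 = 7
σ = (1, 0, 2): 1 + 19 + 14 = 34
σ = (1, 2, 0): 1 + (-3) + 7 = 5
σ = (2, 0, 1): 4 + 19 + 11 = 34
σ = (2, 1, 0): 4 + 16 + 7 = 27
Optimal value attained by: σ = (1, 0, 2).
Answer: det⊕(C) = 34; verdict: SINGULAR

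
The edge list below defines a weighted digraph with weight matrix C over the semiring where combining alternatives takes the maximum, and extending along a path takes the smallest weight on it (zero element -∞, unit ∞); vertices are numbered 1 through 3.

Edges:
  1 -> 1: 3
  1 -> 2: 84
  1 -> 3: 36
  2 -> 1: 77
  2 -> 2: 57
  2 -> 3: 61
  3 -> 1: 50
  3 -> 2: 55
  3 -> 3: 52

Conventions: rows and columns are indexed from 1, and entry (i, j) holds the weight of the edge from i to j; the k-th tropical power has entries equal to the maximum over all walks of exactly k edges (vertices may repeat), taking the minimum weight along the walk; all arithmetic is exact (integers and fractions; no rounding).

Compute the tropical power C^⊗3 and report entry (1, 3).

C^⊗2:
  [77, 57, 61]
  [57, 77, 57]
  [55, 55, 55]
C^⊗3:
  [57, 77, 57]
  [77, 57, 61]
  [55, 55, 55]
Key observation: the optimum is the walk 1->2->2->3, with weight 84 min 57 min 61 = 57.
Optimal value attained by: walk 1->2->2->3.
Answer: (C^⊗3)[1][3] = 57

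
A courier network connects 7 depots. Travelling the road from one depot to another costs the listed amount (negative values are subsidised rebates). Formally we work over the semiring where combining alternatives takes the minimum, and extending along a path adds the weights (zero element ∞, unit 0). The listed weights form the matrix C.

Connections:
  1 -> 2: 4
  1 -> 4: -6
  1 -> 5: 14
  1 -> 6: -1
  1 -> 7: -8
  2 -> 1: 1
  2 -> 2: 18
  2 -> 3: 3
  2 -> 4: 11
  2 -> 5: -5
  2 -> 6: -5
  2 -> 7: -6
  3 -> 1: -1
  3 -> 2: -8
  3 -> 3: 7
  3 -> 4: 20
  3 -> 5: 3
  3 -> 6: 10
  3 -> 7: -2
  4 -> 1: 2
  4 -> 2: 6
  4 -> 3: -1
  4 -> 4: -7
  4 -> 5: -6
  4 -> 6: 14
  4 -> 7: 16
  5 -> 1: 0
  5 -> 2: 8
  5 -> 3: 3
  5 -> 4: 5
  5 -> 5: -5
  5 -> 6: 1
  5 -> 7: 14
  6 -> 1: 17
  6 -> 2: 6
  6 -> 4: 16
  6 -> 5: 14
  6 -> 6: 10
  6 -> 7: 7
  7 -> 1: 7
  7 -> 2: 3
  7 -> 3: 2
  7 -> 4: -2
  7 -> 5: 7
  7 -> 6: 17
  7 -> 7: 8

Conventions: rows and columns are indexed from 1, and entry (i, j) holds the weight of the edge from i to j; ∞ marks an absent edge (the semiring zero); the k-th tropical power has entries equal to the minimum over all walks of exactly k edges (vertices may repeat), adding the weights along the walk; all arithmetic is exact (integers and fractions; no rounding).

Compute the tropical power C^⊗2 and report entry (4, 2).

C^⊗2:
  [-4, -5, -7, -13, -12, -1, -2]
  [-5, -5, -4, -8, -10, -4, -7]
  [-7, -1, -5, -7, -13, -13, -14]
  [-6, -9, -8, -14, -13, -5, -6]
  [-5, -5, -2, -6, -10, -4, -8]
  [7, 10, 9, 5, 1, 1, 0]
  [0, -6, -3, -9, -8, -2, -3]
Key observation: the optimum is the walk 4->3->2, with weight (-1) + (-8) = -9.
Optimal value attained by: walk 4->3->2.
Answer: (C^⊗2)[4][2] = -9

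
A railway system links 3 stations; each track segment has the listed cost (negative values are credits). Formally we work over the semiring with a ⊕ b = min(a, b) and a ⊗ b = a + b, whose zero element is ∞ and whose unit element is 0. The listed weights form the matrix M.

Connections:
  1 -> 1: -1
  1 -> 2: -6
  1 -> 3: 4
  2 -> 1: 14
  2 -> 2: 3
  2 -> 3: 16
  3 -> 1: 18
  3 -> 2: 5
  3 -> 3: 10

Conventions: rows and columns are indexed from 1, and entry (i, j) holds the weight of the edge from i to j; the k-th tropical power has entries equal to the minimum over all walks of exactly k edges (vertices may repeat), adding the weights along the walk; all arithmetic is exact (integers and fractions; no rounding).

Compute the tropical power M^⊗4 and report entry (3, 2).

M^⊗2:
  [-2, -7, 3]
  [13, 6, 18]
  [17, 8, 20]
M^⊗3:
  [-3, -8, 2]
  [12, 7, 17]
  [16, 11, 21]
M^⊗4:
  [-4, -9, 1]
  [11, 6, 16]
  [15, 10, 20]
Key observation: the optimum is the walk 3->1->1->1->2, with weight 18 + (-1) + (-1) + (-6) = 10.
Optimal value attained by: walk 3->1->1->1->2.
Answer: (M^⊗4)[3][2] = 10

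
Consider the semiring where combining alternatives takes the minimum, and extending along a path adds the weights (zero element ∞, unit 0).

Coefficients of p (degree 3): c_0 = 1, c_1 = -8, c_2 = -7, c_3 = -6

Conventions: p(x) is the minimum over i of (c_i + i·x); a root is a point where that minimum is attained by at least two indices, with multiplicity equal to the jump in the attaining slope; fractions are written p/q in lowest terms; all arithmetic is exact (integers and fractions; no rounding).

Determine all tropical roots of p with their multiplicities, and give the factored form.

hull edge (i=0, c=1) to (i=1, c=-8): slope -9, span 1
hull edge (i=1, c=-8) to (i=3, c=-6): slope 1, span 2
Factored form: p(x) = -6 ⊗ (x ⊕ (-1)) ⊗ (x ⊕ (-1)) ⊗ (x ⊕ 9)
Answer: roots = -1 (mult 2), 9 (mult 1)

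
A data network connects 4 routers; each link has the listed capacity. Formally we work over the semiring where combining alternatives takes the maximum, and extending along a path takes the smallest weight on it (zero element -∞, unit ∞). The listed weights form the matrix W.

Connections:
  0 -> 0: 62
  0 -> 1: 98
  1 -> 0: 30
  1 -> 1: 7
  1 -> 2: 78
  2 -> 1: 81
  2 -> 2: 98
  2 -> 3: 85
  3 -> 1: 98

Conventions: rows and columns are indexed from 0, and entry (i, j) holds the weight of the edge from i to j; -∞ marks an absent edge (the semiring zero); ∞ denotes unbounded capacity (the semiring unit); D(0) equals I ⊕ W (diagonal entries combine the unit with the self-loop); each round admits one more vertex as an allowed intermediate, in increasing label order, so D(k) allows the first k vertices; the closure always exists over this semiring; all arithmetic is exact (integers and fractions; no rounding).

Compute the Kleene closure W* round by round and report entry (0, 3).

D(0):
  [∞, 98, -∞, -∞]
  [30, ∞, 78, -∞]
  [-∞, 81, ∞, 85]
  [-∞, 98, -∞, ∞]
D(1):
  [∞, 98, -∞, -∞]
  [30, ∞, 78, -∞]
  [-∞, 81, ∞, 85]
  [-∞, 98, -∞, ∞]
D(2):
  [∞, 98, 78, -∞]
  [30, ∞, 78, -∞]
  [30, 81, ∞, 85]
  [30, 98, 78, ∞]
D(3):
  [∞, 98, 78, 78]
  [30, ∞, 78, 78]
  [30, 81, ∞, 85]
  [30, 98, 78, ∞]
D(4):
  [∞, 98, 78, 78]
  [30, ∞, 78, 78]
  [30, 85, ∞, 85]
  [30, 98, 78, ∞]
Answer: W*[0][3] = 78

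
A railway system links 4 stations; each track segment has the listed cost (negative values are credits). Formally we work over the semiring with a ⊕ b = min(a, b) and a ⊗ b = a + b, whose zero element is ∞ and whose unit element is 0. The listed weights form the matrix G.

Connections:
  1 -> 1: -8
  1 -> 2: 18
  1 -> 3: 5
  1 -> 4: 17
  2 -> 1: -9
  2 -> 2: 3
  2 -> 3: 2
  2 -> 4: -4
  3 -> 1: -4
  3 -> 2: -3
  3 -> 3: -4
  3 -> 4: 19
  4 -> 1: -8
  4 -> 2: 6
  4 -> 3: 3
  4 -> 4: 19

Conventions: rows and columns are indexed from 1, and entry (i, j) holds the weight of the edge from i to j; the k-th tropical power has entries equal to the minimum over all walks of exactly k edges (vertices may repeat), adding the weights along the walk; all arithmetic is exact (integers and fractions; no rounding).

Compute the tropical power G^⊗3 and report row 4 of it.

G^⊗2:
  [-16, 2, -3, 9]
  [-17, -1, -4, -1]
  [-12, -7, -8, -7]
  [-16, 0, -3, 2]
G^⊗3:
  [-24, -6, -11, -2]
  [-25, -7, -12, -5]
  [-20, -11, -12, -11]
  [-24, -6, -11, -4]
Answer: row 4 of G^⊗3 = [-24, -6, -11, -4]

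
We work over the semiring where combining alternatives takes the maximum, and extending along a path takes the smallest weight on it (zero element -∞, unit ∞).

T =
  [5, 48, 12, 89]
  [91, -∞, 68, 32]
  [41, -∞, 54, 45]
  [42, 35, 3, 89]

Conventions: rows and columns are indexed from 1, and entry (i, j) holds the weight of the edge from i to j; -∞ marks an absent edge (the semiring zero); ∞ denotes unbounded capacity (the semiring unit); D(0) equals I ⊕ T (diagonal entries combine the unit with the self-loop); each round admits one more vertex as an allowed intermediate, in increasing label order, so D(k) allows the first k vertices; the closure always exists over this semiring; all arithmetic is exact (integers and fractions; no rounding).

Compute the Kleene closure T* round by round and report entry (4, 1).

D(0):
  [∞, 48, 12, 89]
  [91, ∞, 68, 32]
  [41, -∞, ∞, 45]
  [42, 35, 3, ∞]
D(1):
  [∞, 48, 12, 89]
  [91, ∞, 68, 89]
  [41, 41, ∞, 45]
  [42, 42, 12, ∞]
D(2):
  [∞, 48, 48, 89]
  [91, ∞, 68, 89]
  [41, 41, ∞, 45]
  [42, 42, 42, ∞]
D(3):
  [∞, 48, 48, 89]
  [91, ∞, 68, 89]
  [41, 41, ∞, 45]
  [42, 42, 42, ∞]
D(4):
  [∞, 48, 48, 89]
  [91, ∞, 68, 89]
  [42, 42, ∞, 45]
  [42, 42, 42, ∞]
Answer: T*[4][1] = 42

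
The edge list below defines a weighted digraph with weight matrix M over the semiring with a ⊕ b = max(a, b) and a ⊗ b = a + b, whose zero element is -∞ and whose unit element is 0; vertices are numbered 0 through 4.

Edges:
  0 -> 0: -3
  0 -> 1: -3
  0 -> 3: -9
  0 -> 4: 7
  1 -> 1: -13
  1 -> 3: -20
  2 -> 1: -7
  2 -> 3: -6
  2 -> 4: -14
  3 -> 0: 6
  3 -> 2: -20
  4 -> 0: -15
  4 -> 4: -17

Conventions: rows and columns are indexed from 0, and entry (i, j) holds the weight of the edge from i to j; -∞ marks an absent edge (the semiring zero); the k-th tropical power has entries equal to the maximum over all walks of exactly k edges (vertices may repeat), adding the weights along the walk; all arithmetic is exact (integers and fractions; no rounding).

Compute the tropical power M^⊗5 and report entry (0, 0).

M^⊗2:
  [-3, -6, -29, -12, 4]
  [-14, -26, -40, -33, -∞]
  [0, -20, -26, -27, -31]
  [3, 3, -∞, -3, 13]
  [-18, -18, -∞, -24, -8]
M^⊗3:
  [-6, -6, -32, -12, 4]
  [-17, -17, -53, -23, -7]
  [-3, -3, -47, -9, 7]
  [3, 0, -23, -6, 10]
  [-18, -21, -44, -27, -11]
M^⊗4:
  [-6, -9, -32, -15, 1]
  [-17, -20, -43, -26, -10]
  [-3, -6, -29, -12, 4]
  [0, 0, -26, -6, 10]
  [-21, -21, -47, -27, -11]
M^⊗5:
  [-9, -9, -35, -15, 1]
  [-20, -20, -46, -26, -10]
  [-6, -6, -32, -12, 4]
  [0, -3, -26, -9, 7]
  [-21, -24, -47, -30, -14]
Key observation: the optimum is the walk 0->0->3->0->3->0, with weight (-3) + (-9) + 6 + (-9) + 6 = -9.
Optimal value attained by: walk 0->0->3->0->3->0.
Answer: (M^⊗5)[0][0] = -9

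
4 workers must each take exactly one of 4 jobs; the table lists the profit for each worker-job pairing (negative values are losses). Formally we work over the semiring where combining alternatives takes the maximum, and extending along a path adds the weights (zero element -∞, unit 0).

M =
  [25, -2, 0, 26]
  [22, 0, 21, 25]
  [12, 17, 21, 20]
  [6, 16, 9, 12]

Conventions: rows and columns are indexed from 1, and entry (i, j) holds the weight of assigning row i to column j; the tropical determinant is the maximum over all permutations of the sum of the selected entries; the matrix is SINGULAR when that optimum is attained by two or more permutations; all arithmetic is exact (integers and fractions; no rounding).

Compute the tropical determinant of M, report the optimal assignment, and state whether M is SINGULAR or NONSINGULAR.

σ = (1, 2, 3, 4): 25 + 0 + 21 + 12 = 58
σ = (1, 2, 4, 3): 25 + 0 + 20 + 9 = 54
σ = (1, 3, 2, 4): 25 + 21 + 17 + 12 = 75
σ = (1, 3, 4, 2): 25 + 21 + 20 + 16 = 82
σ = (1, 4, 2, 3): 25 + 25 + 17 + 9 = 76
σ = (1, 4, 3, 2): 25 + 25 + 21 + 16 = 87
σ = (2, 1, 3, 4): (-2) + 22 + 21 + 12 = 53
σ = (2, 1, 4, 3): (-2) + 22 + 20 + 9 = 49
σ = (2, 3, 1, 4): (-2) + 21 + 12 + 12 = 43
σ = (2, 3, 4, 1): (-2) + 21 + 20 + 6 = 45
σ = (2, 4, 1, 3): (-2) + 25 + 12 + 9 = 44
σ = (2, 4, 3, 1): (-2) + 25 + 21 + 6 = 50
σ = (3, 1, 2, 4): 0 + 22 + 17 + 12 = 51
σ = (3, 1, 4, 2): 0 + 22 + 20 + 16 = 58
σ = (3, 2, 1, 4): 0 + 0 + 12 + 12 = 24
σ = (3, 2, 4, 1): 0 + 0 + 20 + 6 = 26
σ = (3, 4, 1, 2): 0 + 25 + 12 + 16 = 53
σ = (3, 4, 2, 1): 0 + 25 + 17 + 6 = 48
σ = (4, 1, 2, 3): 26 + 22 + 17 + 9 = 74
σ = (4, 1, 3, 2): 26 + 22 + 21 + 16 = 85
σ = (4, 2, 1, 3): 26 + 0 + 12 + 9 = 47
σ = (4, 2, 3, 1): 26 + 0 + 21 + 6 = 53
σ = (4, 3, 1, 2): 26 + 21 + 12 + 16 = 75
σ = (4, 3, 2, 1): 26 + 21 + 17 + 6 = 70
Optimal value attained by: σ = (1, 4, 3, 2).
Answer: det⊕(M) = 87; verdict: NONSINGULAR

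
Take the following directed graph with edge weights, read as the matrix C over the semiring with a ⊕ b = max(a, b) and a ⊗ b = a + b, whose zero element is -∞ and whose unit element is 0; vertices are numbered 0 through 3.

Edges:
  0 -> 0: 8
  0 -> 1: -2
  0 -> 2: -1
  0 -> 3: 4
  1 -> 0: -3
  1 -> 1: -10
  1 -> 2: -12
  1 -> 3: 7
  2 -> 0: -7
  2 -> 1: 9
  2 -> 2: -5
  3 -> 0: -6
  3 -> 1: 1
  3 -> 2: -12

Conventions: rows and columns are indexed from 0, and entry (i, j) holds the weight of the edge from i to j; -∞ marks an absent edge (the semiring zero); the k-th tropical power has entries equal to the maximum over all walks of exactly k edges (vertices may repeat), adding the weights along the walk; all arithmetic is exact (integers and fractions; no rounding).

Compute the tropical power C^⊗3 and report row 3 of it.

C^⊗2:
  [16, 8, 7, 12]
  [5, 8, -4, 1]
  [6, 4, -3, 16]
  [2, -3, -7, 8]
C^⊗3:
  [24, 16, 15, 20]
  [13, 5, 4, 15]
  [14, 17, 5, 11]
  [10, 9, 1, 6]
Answer: row 3 of C^⊗3 = [10, 9, 1, 6]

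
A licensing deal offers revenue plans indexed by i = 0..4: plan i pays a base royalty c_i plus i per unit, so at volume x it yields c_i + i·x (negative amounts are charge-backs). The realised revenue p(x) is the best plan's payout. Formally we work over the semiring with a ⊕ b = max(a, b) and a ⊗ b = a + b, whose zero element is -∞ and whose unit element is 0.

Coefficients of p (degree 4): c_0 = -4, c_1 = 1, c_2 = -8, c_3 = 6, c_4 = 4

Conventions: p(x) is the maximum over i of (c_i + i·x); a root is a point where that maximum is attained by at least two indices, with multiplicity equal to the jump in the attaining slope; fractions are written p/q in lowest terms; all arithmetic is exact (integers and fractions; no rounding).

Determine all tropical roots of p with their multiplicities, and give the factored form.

hull edge (i=0, c=-4) to (i=1, c=1): slope 5, span 1
hull edge (i=1, c=1) to (i=3, c=6): slope 5/2, span 2
hull edge (i=3, c=6) to (i=4, c=4): slope -2, span 1
Factored form: p(x) = 4 ⊗ (x ⊕ (-5)) ⊗ (x ⊕ (-5/2)) ⊗ (x ⊕ (-5/2)) ⊗ (x ⊕ 2)
Answer: roots = -5 (mult 1), -5/2 (mult 2), 2 (mult 1)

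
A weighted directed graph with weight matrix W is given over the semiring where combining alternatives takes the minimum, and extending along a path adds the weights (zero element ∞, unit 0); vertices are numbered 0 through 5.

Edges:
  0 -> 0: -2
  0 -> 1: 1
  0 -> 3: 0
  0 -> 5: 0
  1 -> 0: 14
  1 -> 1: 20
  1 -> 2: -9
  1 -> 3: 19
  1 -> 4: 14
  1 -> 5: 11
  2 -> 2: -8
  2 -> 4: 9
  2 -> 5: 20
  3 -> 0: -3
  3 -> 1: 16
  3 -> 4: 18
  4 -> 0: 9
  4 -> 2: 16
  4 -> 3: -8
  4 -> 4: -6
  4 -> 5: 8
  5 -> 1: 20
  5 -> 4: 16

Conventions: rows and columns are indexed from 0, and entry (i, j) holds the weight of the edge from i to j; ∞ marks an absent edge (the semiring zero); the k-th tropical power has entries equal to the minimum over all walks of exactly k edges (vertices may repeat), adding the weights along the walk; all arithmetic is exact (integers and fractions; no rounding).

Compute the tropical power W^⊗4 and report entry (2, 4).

W^⊗2:
  [-4, -1, -8, -2, 15, -2]
  [12, 15, -17, 6, 0, 11]
  [18, 40, -16, 1, 1, 12]
  [-5, -2, 7, -3, 12, -3]
  [-11, 8, 8, -14, -12, 2]
  [25, 40, 11, 8, 10, 24]
W^⊗3:
  [-6, -3, -16, -4, 1, -4]
  [3, 13, -25, -8, -8, 3]
  [-2, 17, -24, -7, -7, 4]
  [-7, -4, -11, -5, 6, -5]
  [-17, -10, -1, -20, -18, -11]
  [5, 24, 3, 2, 4, 18]
W^⊗4:
  [-8, -5, -24, -7, -7, -6]
  [-11, 4, -33, -16, -16, -5]
  [-10, -1, -32, -15, -15, -4]
  [-9, -6, -19, -7, -2, -7]
  [-23, -16, -19, -26, -24, -17]
  [-1, 6, -5, -4, -2, 5]
Key observation: the optimum is the walk 2->2->2->2->4, with weight (-8) + (-8) + (-8) + 9 = -15.
Optimal value attained by: walk 2->2->2->2->4.
Answer: (W^⊗4)[2][4] = -15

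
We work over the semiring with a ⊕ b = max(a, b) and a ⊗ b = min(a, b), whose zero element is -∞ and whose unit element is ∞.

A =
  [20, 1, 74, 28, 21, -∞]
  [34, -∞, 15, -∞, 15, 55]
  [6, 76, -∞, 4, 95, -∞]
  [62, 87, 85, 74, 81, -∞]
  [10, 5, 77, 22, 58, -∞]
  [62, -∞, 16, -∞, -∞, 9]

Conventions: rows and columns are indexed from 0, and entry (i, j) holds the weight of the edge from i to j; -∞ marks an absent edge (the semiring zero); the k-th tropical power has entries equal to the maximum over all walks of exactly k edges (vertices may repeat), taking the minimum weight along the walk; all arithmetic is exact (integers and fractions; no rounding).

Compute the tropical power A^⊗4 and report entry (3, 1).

A^⊗2:
  [28, 74, 28, 28, 74, 1]
  [55, 15, 34, 28, 21, 9]
  [34, 5, 77, 22, 58, 55]
  [62, 76, 77, 74, 85, 55]
  [22, 76, 58, 22, 77, 5]
  [20, 16, 62, 28, 21, 9]
A^⊗3:
  [34, 28, 74, 28, 58, 55]
  [28, 34, 55, 28, 34, 15]
  [55, 76, 58, 28, 77, 9]
  [62, 76, 77, 74, 77, 55]
  [34, 58, 77, 22, 58, 55]
  [28, 62, 28, 28, 62, 16]
A^⊗4:
  [55, 74, 58, 28, 74, 28]
  [34, 55, 34, 28, 55, 34]
  [34, 58, 77, 28, 58, 55]
  [62, 76, 77, 74, 77, 55]
  [55, 76, 58, 28, 77, 55]
  [34, 28, 62, 28, 58, 55]
Key observation: the optimum is the walk 3->2->4->2->1, with weight 85 min 95 min 77 min 76 = 76.
Optimal value attained by: walk 3->2->4->2->1.
Answer: (A^⊗4)[3][1] = 76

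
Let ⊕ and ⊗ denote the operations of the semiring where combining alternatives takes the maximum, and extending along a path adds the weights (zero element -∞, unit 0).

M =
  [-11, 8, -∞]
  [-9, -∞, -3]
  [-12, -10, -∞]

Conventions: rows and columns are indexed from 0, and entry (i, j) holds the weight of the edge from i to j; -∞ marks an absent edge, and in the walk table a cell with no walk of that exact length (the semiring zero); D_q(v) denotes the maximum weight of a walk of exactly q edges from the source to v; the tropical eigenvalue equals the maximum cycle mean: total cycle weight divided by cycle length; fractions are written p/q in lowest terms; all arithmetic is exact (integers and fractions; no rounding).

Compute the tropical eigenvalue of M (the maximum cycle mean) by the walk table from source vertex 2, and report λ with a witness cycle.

q=0: [-∞, -∞, 0]
q=1: [-12, -10, -∞]
q=2: [-19, -4, -13]
q=3: [-13, -11, -7]
Optimal cycle mean attained by: cycle 0->1->0, total 8 + (-9), length 2.
Answer: λ = -1/2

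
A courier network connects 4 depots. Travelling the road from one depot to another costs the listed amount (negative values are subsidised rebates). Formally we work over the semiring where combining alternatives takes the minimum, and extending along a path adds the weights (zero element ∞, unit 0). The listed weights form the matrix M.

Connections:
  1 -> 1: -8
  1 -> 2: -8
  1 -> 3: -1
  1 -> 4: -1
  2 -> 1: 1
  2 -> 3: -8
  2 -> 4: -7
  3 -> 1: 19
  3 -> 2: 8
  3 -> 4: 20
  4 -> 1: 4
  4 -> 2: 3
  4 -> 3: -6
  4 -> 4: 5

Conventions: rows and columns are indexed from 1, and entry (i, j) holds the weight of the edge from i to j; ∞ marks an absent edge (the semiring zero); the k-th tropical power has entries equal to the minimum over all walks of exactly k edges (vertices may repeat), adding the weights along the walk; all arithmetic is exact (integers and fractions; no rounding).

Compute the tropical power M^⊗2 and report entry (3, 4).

M^⊗2:
  [-16, -16, -16, -15]
  [-7, -7, -13, -2]
  [9, 11, 0, 1]
  [-4, -4, -5, -4]
Key observation: the optimum is the walk 3->2->4, with weight 8 + (-7) = 1.
Optimal value attained by: walk 3->2->4.
Answer: (M^⊗2)[3][4] = 1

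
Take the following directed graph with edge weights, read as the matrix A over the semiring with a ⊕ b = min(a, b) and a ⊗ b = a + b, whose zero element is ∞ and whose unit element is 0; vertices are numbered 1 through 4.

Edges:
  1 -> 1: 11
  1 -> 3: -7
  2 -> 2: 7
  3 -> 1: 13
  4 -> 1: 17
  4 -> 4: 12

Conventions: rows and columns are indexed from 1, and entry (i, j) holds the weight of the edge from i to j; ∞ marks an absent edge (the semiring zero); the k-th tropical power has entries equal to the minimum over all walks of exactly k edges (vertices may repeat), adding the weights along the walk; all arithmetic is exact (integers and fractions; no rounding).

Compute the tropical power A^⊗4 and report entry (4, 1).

A^⊗2:
  [6, ∞, 4, ∞]
  [∞, 14, ∞, ∞]
  [24, ∞, 6, ∞]
  [28, ∞, 10, 24]
A^⊗3:
  [17, ∞, -1, ∞]
  [∞, 21, ∞, ∞]
  [19, ∞, 17, ∞]
  [23, ∞, 21, 36]
A^⊗4:
  [12, ∞, 10, ∞]
  [∞, 28, ∞, ∞]
  [30, ∞, 12, ∞]
  [34, ∞, 16, 48]
Key observation: the optimum is the walk 4->1->1->3->1, with weight 17 + 11 + (-7) + 13 = 34.
Optimal value attained by: walk 4->1->1->3->1.
Answer: (A^⊗4)[4][1] = 34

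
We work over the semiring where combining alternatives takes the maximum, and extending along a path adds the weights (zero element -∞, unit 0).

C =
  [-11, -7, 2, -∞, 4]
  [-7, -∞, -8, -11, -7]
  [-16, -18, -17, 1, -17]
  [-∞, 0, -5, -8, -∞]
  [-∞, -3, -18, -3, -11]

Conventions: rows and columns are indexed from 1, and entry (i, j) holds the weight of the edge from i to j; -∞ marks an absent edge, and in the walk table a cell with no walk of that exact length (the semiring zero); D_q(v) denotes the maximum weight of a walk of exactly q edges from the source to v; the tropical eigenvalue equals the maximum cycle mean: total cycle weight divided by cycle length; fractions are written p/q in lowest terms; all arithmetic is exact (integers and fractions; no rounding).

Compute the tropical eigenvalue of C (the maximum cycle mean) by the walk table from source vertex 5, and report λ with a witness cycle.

q=0: [-∞, -∞, -∞, -∞, 0]
q=1: [-∞, -3, -18, -3, -11]
q=2: [-10, -3, -8, -11, -10]
q=3: [-10, -11, -8, -7, -6]
q=4: [-18, -7, -8, -7, -6]
q=5: [-14, -7, -12, -7, -14]
Optimal cycle mean attained by: cycle 1->3->4->2->1, total 2 + 1 + 0 + (-7), length 4.
Answer: λ = -1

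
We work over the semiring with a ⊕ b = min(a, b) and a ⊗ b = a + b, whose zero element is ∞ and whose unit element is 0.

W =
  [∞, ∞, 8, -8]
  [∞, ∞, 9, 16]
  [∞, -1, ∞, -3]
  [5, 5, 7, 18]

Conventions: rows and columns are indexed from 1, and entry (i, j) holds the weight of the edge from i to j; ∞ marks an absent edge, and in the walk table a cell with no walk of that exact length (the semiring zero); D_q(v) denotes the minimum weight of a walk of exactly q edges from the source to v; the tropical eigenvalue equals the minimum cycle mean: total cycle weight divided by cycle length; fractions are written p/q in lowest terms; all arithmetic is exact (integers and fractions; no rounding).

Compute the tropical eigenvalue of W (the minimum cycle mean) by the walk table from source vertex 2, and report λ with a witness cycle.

q=0: [∞, 0, ∞, ∞]
q=1: [∞, ∞, 9, 16]
q=2: [21, 8, 23, 6]
q=3: [11, 11, 13, 13]
q=4: [18, 12, 19, 3]
Optimal cycle mean attained by: cycle 1->4->1, total (-8) + 5, length 2.
Answer: λ = -3/2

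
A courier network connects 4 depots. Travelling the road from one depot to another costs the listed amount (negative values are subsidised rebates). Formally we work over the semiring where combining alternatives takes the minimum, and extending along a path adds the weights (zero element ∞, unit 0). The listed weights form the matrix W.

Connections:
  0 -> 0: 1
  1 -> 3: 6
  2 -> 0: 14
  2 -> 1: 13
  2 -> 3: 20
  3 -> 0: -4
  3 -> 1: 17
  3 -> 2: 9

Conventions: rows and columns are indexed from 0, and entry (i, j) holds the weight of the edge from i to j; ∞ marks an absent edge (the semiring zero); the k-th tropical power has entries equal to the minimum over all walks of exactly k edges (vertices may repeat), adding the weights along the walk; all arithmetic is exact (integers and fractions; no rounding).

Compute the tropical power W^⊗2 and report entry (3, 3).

W^⊗2:
  [2, ∞, ∞, ∞]
  [2, 23, 15, ∞]
  [15, 37, 29, 19]
  [-3, 22, ∞, 23]
Key observation: the optimum is the walk 3->1->3, with weight 17 + 6 = 23.
Optimal value attained by: walk 3->1->3.
Answer: (W^⊗2)[3][3] = 23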